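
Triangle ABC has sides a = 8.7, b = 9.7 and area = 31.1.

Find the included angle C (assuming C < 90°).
Area = ½·a·b·sin(C)  ⇒  sin(C) = 2·Area/(a·b) = 2·31.1/(8.7·9.7) = 62.2/84.39 ≈ 0.737054
C = arcsin(0.737054) ≈ 47.4811° (taking the acute solution since C < 90°)

C = 47.48°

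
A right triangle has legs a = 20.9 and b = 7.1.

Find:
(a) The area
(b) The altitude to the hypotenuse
(a) The legs are perpendicular, so Area = ½·a·b = ½·20.9·7.1 = ½·148.39 = 74.195
(b) Hypotenuse c = √(a² + b²) = √(436.81 + 50.41) = √487.22 ≈ 22.0731
    Area = ½·c·h_c  ⇒  h_c = 2·Area/c = 148.39/22.0731 ≈ 6.72267

Area = 74.195, h_c = 6.723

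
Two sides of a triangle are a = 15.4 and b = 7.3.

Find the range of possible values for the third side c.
Triangle inequality: |a − b| < c < a + b
|a − b| = |15.4 − 7.3| = 8.1
a + b = 15.4 + 7.3 = 22.7

8.1 < c < 22.7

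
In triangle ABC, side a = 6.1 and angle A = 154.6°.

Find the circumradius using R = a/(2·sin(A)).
R = a/(2·sin(A)) = 6.1/(2·sin(154.6°))
sin(154.6°) ≈ 0.428935
R ≈ 6.1/(2·0.428935) = 6.1/0.85787 ≈ 7.11063

R = 7.111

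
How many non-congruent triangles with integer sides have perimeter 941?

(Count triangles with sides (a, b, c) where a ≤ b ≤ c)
Let a ≤ b ≤ c with a + b + c = 941. The only binding inequality is a + b > c, i.e. 941 − c > c, so c < 941/2; and c ≥ 941/3 since c is the largest side.
So 314 ≤ c ≤ 470. For each c, b runs from ⌈(941 − c)/2⌉ up to c (then a = 941 − b − c satisfies 1 ≤ a ≤ b automatically), giving c − ⌈(941 − c)/2⌉ + 1 choices.
Summing over c: 1 + 3 + 4 + 6 + … + 234 + 235  (157 terms, c = 314, …, 470) = 18565
Check (closed form: nearest integer to p²/48 for even p, (p+3)²/48 for odd p): (941+3)²/48 = 944²/48 = 891136/48 ≈ 18565.33 → 18565

18565 triangles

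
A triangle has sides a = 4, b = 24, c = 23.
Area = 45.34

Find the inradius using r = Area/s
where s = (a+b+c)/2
s = (4 + 24 + 23)/2 = 51/2 = 25.5
r = Area/s = 45.34/25.5 ≈ 1.77804

r = 1.778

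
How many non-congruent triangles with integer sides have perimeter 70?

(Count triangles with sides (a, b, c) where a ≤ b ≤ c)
Let a ≤ b ≤ c with a + b + c = 70. The only binding inequality is a + b > c, i.e. 70 − c > c, so c < 70/2; and c ≥ 70/3 since c is the largest side.
So 24 ≤ c ≤ 34. For each c, b runs from ⌈(70 − c)/2⌉ up to c (then a = 70 − b − c satisfies 1 ≤ a ≤ b automatically), giving c − ⌈(70 − c)/2⌉ + 1 choices.
Summing over c: 2 + 3 + 5 + 6 + 8 + 9 + 11 + 12 + 14 + 15 + 17 = 102
Check (closed form: nearest integer to p²/48 for even p, (p+3)²/48 for odd p): 70²/48 = 4900/48 ≈ 102.08 → 102

102 triangles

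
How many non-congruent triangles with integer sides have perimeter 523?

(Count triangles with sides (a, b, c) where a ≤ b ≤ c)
Let a ≤ b ≤ c with a + b + c = 523. The only binding inequality is a + b > c, i.e. 523 − c > c, so c < 523/2; and c ≥ 523/3 since c is the largest side.
So 175 ≤ c ≤ 261. For each c, b runs from ⌈(523 − c)/2⌉ up to c (then a = 523 − b − c satisfies 1 ≤ a ≤ b automatically), giving c − ⌈(523 − c)/2⌉ + 1 choices.
Summing over c: 2 + 3 + 5 + 6 + … + 129 + 131  (87 terms, c = 175, …, 261) = 5764
Check (closed form: nearest integer to p²/48 for even p, (p+3)²/48 for odd p): (523+3)²/48 = 526²/48 = 276676/48 ≈ 5764.08 → 5764

5764 triangles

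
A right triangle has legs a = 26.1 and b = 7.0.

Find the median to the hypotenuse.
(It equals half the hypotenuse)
Hypotenuse c = √(a² + b²) = √(681.21 + 49) = √730.21 ≈ 27.0224
Median to hypotenuse = c/2 ≈ 27.0224/2 ≈ 13.5112

Median = 13.51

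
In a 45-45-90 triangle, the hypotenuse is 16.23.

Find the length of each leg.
In a 45-45-90 triangle hypotenuse = leg·√2, so leg = hypotenuse/√2.
Leg = 16.23/√2 ≈ 16.23/1.41421 ≈ 11.4763

Each leg = 11.48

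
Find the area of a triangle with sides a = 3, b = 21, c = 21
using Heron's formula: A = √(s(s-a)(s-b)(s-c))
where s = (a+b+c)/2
s = (3 + 21 + 21)/2 = 45/2 = 22.5
s − a = 19.5, s − b = 1.5, s − c = 1.5
s(s−a)(s−b)(s−c) = 22.5·19.5·1.5·1.5 = 987.1875
Area = √987.1875 ≈ 31.4195

s = 22.5, Area = 31.42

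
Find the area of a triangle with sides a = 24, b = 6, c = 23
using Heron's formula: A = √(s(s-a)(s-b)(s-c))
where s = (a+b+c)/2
s = (24 + 6 + 23)/2 = 53/2 = 26.5
s − a = 2.5, s − b = 20.5, s − c = 3.5
s(s−a)(s−b)(s−c) = 26.5·2.5·20.5·3.5 = 4753.4375
Area = √4753.4375 ≈ 68.9452

s = 26.5, Area = 68.95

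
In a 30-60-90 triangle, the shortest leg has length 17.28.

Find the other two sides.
In a 30-60-90 triangle the sides are in ratio 1 : √3 : 2 (short leg : long leg : hypotenuse).
Long leg = 17.28·√3 ≈ 17.28·1.73205 ≈ 29.9298
Hypotenuse = 2·17.28 = 34.56

Long leg = 17.28√3 = 29.93, Hypotenuse = 34.56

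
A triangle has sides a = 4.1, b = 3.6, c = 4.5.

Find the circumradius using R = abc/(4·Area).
First find the area with Heron's formula.
s = (4.1 + 3.6 + 4.5)/2 = 6.1
Area = √(s(s−a)(s−b)(s−c)) = √(6.1·2·2.5·1.6) ≈ √48.8 ≈ 6.9857
abc = 4.1·3.6·4.5 = 66.42
R = abc/(4·Area) ≈ 66.42/(4·6.9857) = 66.42/27.9428 ≈ 2.377

R = 2.377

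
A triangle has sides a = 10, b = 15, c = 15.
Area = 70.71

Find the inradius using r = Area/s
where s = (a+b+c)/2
s = (10 + 15 + 15)/2 = 40/2 = 20
r = Area/s = 70.71/20 ≈ 3.5355

r = 3.535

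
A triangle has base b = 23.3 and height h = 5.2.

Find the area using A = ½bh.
A = ½·b·h = ½·23.3·5.2 = ½·121.16 = 60.58

Area = 60.58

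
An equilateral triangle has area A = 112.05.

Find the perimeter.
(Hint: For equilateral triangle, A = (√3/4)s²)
A = (√3/4)s²  ⇒  s² = 4A/√3 = 4·112.05/√3 = 448.2/1.73205 ≈ 258.768
s ≈ √258.768 ≈ 16.0863
Perimeter = 3s ≈ 3·16.0863 ≈ 48.2588

Perimeter = 48.26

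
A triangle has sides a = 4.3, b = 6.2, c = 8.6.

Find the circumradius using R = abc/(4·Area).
First find the area with Heron's formula.
s = (4.3 + 6.2 + 8.6)/2 = 9.55
Area = √(s(s−a)(s−b)(s−c)) = √(9.55·5.25·3.35·0.95) ≈ √159.563 ≈ 12.6318
abc = 4.3·6.2·8.6 = 229.276
R = abc/(4·Area) ≈ 229.276/(4·12.6318) = 229.276/50.5272 ≈ 4.53767

R = 4.538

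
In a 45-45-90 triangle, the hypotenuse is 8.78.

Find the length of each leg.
In a 45-45-90 triangle hypotenuse = leg·√2, so leg = hypotenuse/√2.
Leg = 8.78/√2 ≈ 8.78/1.41421 ≈ 6.2084

Each leg = 6.208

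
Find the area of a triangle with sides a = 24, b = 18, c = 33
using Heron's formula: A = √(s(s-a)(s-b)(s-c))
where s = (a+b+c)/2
s = (24 + 18 + 33)/2 = 75/2 = 37.5
s − a = 13.5, s − b = 19.5, s − c = 4.5
s(s−a)(s−b)(s−c) = 37.5·13.5·19.5·4.5 = 44423.4375
Area = √44423.4375 ≈ 210.769

s = 37.5, Area = 210.8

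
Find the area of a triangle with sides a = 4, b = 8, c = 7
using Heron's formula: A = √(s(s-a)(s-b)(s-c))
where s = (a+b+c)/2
s = (4 + 8 + 7)/2 = 19/2 = 9.5
s − a = 5.5, s − b = 1.5, s − c = 2.5
s(s−a)(s−b)(s−c) = 9.5·5.5·1.5·2.5 = 195.9375
Area = √195.9375 ≈ 13.9978

s = 9.5, Area = 14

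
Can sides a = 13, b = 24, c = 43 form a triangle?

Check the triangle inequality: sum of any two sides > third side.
a + b vs c: 13 + 24 = 37 ≤ 43  ✗
a + c vs b: 13 + 43 = 56 > 24  ✓
b + c vs a: 24 + 43 = 67 > 13  ✓

No: 13 + 24 = 37 is not > 43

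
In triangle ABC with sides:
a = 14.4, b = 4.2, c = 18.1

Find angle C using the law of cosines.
c² = a² + b² − 2ab·cos(C)  ⇒  cos(C) = (a² + b² − c²)/(2ab)
cos(C) = (14.4² + 4.2² − 18.1²)/(2·14.4·4.2) = (207.36 + 17.64 − 327.61)/120.96 = -102.61/120.96 ≈ -0.848297
C = arccos(-0.848297) ≈ 148.027°

C = 148°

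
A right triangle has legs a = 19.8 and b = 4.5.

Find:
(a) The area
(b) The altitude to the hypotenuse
(a) The legs are perpendicular, so Area = ½·a·b = ½·19.8·4.5 = ½·89.1 = 44.55
(b) Hypotenuse c = √(a² + b²) = √(392.04 + 20.25) = √412.29 ≈ 20.3049
    Area = ½·c·h_c  ⇒  h_c = 2·Area/c = 89.1/20.3049 ≈ 4.3881

Area = 44.55, h_c = 4.388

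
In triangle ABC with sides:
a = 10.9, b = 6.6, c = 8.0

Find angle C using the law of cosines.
c² = a² + b² − 2ab·cos(C)  ⇒  cos(C) = (a² + b² − c²)/(2ab)
cos(C) = (10.9² + 6.6² − 8.0²)/(2·10.9·6.6) = (118.81 + 43.56 − 64)/143.88 = 98.37/143.88 ≈ 0.683695
C = arccos(0.683695) ≈ 46.867°

C = 46.87°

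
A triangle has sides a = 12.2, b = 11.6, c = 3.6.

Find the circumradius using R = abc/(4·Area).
First find the area with Heron's formula.
s = (12.2 + 11.6 + 3.6)/2 = 13.7
Area = √(s(s−a)(s−b)(s−c)) = √(13.7·1.5·2.1·10.1) ≈ √435.865 ≈ 20.8774
abc = 12.2·11.6·3.6 = 509.472
R = abc/(4·Area) ≈ 509.472/(4·20.8774) = 509.472/83.5096 ≈ 6.10076

R = 6.101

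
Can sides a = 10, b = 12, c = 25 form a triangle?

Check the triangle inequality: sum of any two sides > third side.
a + b vs c: 10 + 12 = 22 ≤ 25  ✗
a + c vs b: 10 + 25 = 35 > 12  ✓
b + c vs a: 12 + 25 = 37 > 10  ✓

No: 10 + 12 = 22 is not > 25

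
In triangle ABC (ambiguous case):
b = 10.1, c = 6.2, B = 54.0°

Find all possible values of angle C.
b/sin(B) = c/sin(C)  ⇒  sin(C) = c·sin(B)/b = 6.2·sin(54.0°)/10.1
sin(54.0°) ≈ 0.809017
sin(C) ≈ 6.2·0.809017/10.1 ≈ 5.01591/10.1 ≈ 0.496624
Candidate 1: C₁ = arcsin(0.496624) ≈ 29.7769°  →  A = 180° − 54.0° − 29.7769° ≈ 96.2231° > 0, valid
Candidate 2: C₂ = 180° − C₁ ≈ 150.223°  →  A = 180° − 54.0° − 150.223° ≈ -24.2231° ≤ 0, not a valid triangle

C = 29.78° (one solution)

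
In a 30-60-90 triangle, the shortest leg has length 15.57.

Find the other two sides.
In a 30-60-90 triangle the sides are in ratio 1 : √3 : 2 (short leg : long leg : hypotenuse).
Long leg = 15.57·√3 ≈ 15.57·1.73205 ≈ 26.968
Hypotenuse = 2·15.57 = 31.14

Long leg = 15.57√3 = 26.97, Hypotenuse = 31.14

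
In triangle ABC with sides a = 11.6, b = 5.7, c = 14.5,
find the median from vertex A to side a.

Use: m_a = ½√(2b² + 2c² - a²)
m_a = ½√(2·5.7² + 2·14.5² − 11.6²) = ½√(2·32.49 + 2·210.25 − 134.56) = ½√(64.98 + 420.5 − 134.56) = ½√350.92
√350.92 ≈ 18.7329, so m_a ≈ 9.36643

m_a = 9.366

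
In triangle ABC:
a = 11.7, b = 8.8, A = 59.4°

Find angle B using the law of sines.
a/sin(A) = b/sin(B)  ⇒  sin(B) = b·sin(A)/a = 8.8·sin(59.4°)/11.7
sin(59.4°) ≈ 0.860742
sin(B) ≈ 8.8·0.860742/11.7 ≈ 7.57453/11.7 ≈ 0.647396
B = arcsin(0.647396) ≈ 40.3455°
(Since b ≤ a we need B ≤ A, so the obtuse alternative 180° − 40.3455° ≈ 139.654° is rejected.)

B = 40.35°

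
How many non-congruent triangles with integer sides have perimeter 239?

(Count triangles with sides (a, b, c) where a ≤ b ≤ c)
Let a ≤ b ≤ c with a + b + c = 239. The only binding inequality is a + b > c, i.e. 239 − c > c, so c < 239/2; and c ≥ 239/3 since c is the largest side.
So 80 ≤ c ≤ 119. For each c, b runs from ⌈(239 − c)/2⌉ up to c (then a = 239 − b − c satisfies 1 ≤ a ≤ b automatically), giving c − ⌈(239 − c)/2⌉ + 1 choices.
Summing over c: 1 + 3 + 4 + 6 + … + 58 + 60  (40 terms, c = 80, …, 119) = 1220
Check (closed form: nearest integer to p²/48 for even p, (p+3)²/48 for odd p): (239+3)²/48 = 242²/48 = 58564/48 ≈ 1220.08 → 1220

1220 triangles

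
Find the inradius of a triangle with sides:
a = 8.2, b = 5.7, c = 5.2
r = Area/s where s is the semi-perimeter.
s = (8.2 + 5.7 + 5.2)/2 = 19.1/2 = 9.55
Area = √(s(s−a)(s−b)(s−c)) = √(9.55·1.35·3.85·4.35) ≈ √215.917 ≈ 14.6941
r ≈ 14.6941/9.55 ≈ 1.53865

r = 1.539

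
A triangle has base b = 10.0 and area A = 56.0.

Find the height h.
A = ½·b·h  ⇒  h = 2A/b = 2·56.0/10.0 = 112/10.0 ≈ 11.2

h = 11.2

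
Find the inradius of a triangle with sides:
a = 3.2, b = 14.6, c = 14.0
r = Area/s where s is the semi-perimeter.
s = (3.2 + 14.6 + 14.0)/2 = 31.8/2 = 15.9
Area = √(s(s−a)(s−b)(s−c)) = √(15.9·12.7·1.3·1.9) ≈ √498.767 ≈ 22.3331
r ≈ 22.3331/15.9 ≈ 1.4046

r = 1.405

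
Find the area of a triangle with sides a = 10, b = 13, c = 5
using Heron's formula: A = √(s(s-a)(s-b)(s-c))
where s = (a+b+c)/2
s = (10 + 13 + 5)/2 = 28/2 = 14
s − a = 4, s − b = 1, s − c = 9
s(s−a)(s−b)(s−c) = 14·4·1·9 = 504
Area = √504 ≈ 22.4499

s = 14.0, Area = 22.45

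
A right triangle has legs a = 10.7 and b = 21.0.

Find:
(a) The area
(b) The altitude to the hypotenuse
(a) The legs are perpendicular, so Area = ½·a·b = ½·10.7·21.0 = ½·224.7 = 112.35
(b) Hypotenuse c = √(a² + b²) = √(114.49 + 441) = √555.49 ≈ 23.5688
    Area = ½·c·h_c  ⇒  h_c = 2·Area/c = 224.7/23.5688 ≈ 9.53378

Area = 112.35, h_c = 9.534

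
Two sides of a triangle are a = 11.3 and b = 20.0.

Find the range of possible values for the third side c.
Triangle inequality: |a − b| < c < a + b
|a − b| = |11.3 − 20.0| = 8.7
a + b = 11.3 + 20.0 = 31.3

8.7 < c < 31.3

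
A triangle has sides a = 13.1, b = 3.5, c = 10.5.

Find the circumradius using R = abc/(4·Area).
First find the area with Heron's formula.
s = (13.1 + 3.5 + 10.5)/2 = 13.55
Area = √(s(s−a)(s−b)(s−c)) = √(13.55·0.45·10.05·3.05) ≈ √186.904 ≈ 13.6713
abc = 13.1·3.5·10.5 = 481.425
R = abc/(4·Area) ≈ 481.425/(4·13.6713) = 481.425/54.6851 ≈ 8.80359

R = 8.804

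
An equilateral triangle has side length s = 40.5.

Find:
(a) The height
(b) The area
(a) The height splits the triangle into two 30-60-90 halves: h = s·√3/2 = 40.5·1.73205/2 ≈ 70.1481/2 ≈ 35.074
(b) Area = (√3/4)·s² = (√3/4)·40.5² = (√3/4)·1640.25 ≈ 0.433013·1640.25 ≈ 710.249

Height = 35.07, Area = 710.2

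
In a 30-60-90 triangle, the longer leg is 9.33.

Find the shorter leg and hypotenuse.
In a 30-60-90 triangle the sides are in ratio 1 : √3 : 2, so short leg = long leg/√3 and hypotenuse = 2·(short leg).
Short leg = 9.33/√3 ≈ 9.33/1.73205 ≈ 5.38668
Hypotenuse = 2·5.38668 ≈ 10.7734

Short leg = 5.387, Hypotenuse = 10.77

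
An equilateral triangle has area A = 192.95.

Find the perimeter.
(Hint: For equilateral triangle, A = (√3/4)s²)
A = (√3/4)s²  ⇒  s² = 4A/√3 = 4·192.95/√3 = 771.8/1.73205 ≈ 445.599
s ≈ √445.599 ≈ 21.1092
Perimeter = 3s ≈ 3·21.1092 ≈ 63.3276

Perimeter = 63.33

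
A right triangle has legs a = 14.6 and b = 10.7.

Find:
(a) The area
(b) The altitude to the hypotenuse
(a) The legs are perpendicular, so Area = ½·a·b = ½·14.6·10.7 = ½·156.22 = 78.11
(b) Hypotenuse c = √(a² + b²) = √(213.16 + 114.49) = √327.65 ≈ 18.1011
    Area = ½·c·h_c  ⇒  h_c = 2·Area/c = 156.22/18.1011 ≈ 8.63041

Area = 78.11, h_c = 8.63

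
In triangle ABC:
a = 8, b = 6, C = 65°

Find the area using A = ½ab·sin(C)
A = ½·a·b·sin(C) = ½·8·6·sin(65°)
sin(65°) ≈ 0.906308
A ≈ ½·48·0.906308 = 24·0.906308 ≈ 21.7514

Area = 21.75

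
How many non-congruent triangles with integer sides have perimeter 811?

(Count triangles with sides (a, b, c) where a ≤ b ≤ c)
Let a ≤ b ≤ c with a + b + c = 811. The only binding inequality is a + b > c, i.e. 811 − c > c, so c < 811/2; and c ≥ 811/3 since c is the largest side.
So 271 ≤ c ≤ 405. For each c, b runs from ⌈(811 − c)/2⌉ up to c (then a = 811 − b − c satisfies 1 ≤ a ≤ b automatically), giving c − ⌈(811 − c)/2⌉ + 1 choices.
Summing over c: 2 + 3 + 5 + 6 + … + 201 + 203  (135 terms, c = 271, …, 405) = 13804
Check (closed form: nearest integer to p²/48 for even p, (p+3)²/48 for odd p): (811+3)²/48 = 814²/48 = 662596/48 ≈ 13804.08 → 13804

13804 triangles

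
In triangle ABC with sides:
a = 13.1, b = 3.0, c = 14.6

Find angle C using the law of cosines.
c² = a² + b² − 2ab·cos(C)  ⇒  cos(C) = (a² + b² − c²)/(2ab)
cos(C) = (13.1² + 3.0² − 14.6²)/(2·13.1·3.0) = (171.61 + 9 − 213.16)/78.6 = -32.55/78.6 ≈ -0.414122
C = arccos(-0.414122) ≈ 114.464°

C = 114.5°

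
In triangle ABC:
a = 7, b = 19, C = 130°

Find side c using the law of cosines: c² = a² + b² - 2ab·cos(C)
c² = 7² + 19² − 2·7·19·cos(130°)
cos(130°) ≈ -0.642788
c² ≈ 49 + 361 − 266·(-0.642788) ≈ 410 + 170.982 ≈ 580.982
c ≈ √580.982 ≈ 24.1036

c = 24.1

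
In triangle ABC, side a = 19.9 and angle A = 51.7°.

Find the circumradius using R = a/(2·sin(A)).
R = a/(2·sin(A)) = 19.9/(2·sin(51.7°))
sin(51.7°) ≈ 0.784776
R ≈ 19.9/(2·0.784776) = 19.9/1.56955 ≈ 12.6788

R = 12.68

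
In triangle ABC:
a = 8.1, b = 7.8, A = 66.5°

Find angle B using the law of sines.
a/sin(A) = b/sin(B)  ⇒  sin(B) = b·sin(A)/a = 7.8·sin(66.5°)/8.1
sin(66.5°) ≈ 0.91706
sin(B) ≈ 7.8·0.91706/8.1 ≈ 7.15307/8.1 ≈ 0.883095
B = arcsin(0.883095) ≈ 62.018°
(Since b ≤ a we need B ≤ A, so the obtuse alternative 180° − 62.018° ≈ 117.982° is rejected.)

B = 62.02°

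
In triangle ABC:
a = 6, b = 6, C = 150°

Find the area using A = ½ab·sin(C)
A = ½·a·b·sin(C) = ½·6·6·sin(150°)
sin(150°) ≈ 0.5
A ≈ ½·36·0.5 = 18·0.5 ≈ 9

Area = 9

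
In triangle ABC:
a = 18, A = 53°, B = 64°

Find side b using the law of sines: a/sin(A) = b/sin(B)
a/sin(A) = b/sin(B)  ⇒  b = a·sin(B)/sin(A) = 18·sin(64°)/sin(53°)
sin(64°) ≈ 0.898794, sin(53°) ≈ 0.798636
b ≈ 18·0.898794/0.798636 ≈ 16.1783/0.798636 ≈ 20.2574

b = 20.26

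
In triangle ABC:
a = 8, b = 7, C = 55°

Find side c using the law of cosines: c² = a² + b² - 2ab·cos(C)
c² = 8² + 7² − 2·8·7·cos(55°)
cos(55°) ≈ 0.573576
c² ≈ 64 + 49 − 112·(0.573576) ≈ 113 − 64.2406 ≈ 48.7594
c ≈ √48.7594 ≈ 6.9828

c = 6.983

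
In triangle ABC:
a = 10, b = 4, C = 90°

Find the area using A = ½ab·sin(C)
A = ½·a·b·sin(C) = ½·10·4·sin(90°)
sin(90°) ≈ 1
A ≈ ½·40·1 = 20·1 ≈ 20

Area = 20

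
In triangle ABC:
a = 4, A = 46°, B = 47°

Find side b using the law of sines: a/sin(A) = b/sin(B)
a/sin(A) = b/sin(B)  ⇒  b = a·sin(B)/sin(A) = 4·sin(47°)/sin(46°)
sin(47°) ≈ 0.731354, sin(46°) ≈ 0.71934
b ≈ 4·0.731354/0.71934 ≈ 2.92541/0.71934 ≈ 4.06681

b = 4.067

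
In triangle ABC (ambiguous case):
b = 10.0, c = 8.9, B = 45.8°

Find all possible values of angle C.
b/sin(B) = c/sin(C)  ⇒  sin(C) = c·sin(B)/b = 8.9·sin(45.8°)/10.0
sin(45.8°) ≈ 0.716911
sin(C) ≈ 8.9·0.716911/10.0 ≈ 6.3805/10.0 ≈ 0.63805
Candidate 1: C₁ = arcsin(0.63805) ≈ 39.6466°  →  A = 180° − 45.8° − 39.6466° ≈ 94.5534° > 0, valid
Candidate 2: C₂ = 180° − C₁ ≈ 140.353°  →  A = 180° − 45.8° − 140.353° ≈ -6.1534° ≤ 0, not a valid triangle

C = 39.65° (one solution)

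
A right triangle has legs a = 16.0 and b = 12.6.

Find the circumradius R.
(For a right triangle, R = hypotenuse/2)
Hypotenuse c = √(a² + b²) = √(256 + 158.76) = √414.76 ≈ 20.3657
R = c/2 ≈ 20.3657/2 ≈ 10.1828

R = 10.18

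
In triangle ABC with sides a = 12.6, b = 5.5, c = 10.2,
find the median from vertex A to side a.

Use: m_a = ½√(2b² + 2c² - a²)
m_a = ½√(2·5.5² + 2·10.2² − 12.6²) = ½√(2·30.25 + 2·104.04 − 158.76) = ½√(60.5 + 208.08 − 158.76) = ½√109.82
√109.82 ≈ 10.4795, so m_a ≈ 5.23975

m_a = 5.24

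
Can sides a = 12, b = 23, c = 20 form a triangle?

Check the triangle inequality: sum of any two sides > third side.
a + b vs c: 12 + 23 = 35 > 20  ✓
a + c vs b: 12 + 20 = 32 > 23  ✓
b + c vs a: 23 + 20 = 43 > 12  ✓

Yes, triangle inequality satisfied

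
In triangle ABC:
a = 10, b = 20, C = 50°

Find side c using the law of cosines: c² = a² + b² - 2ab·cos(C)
c² = 10² + 20² − 2·10·20·cos(50°)
cos(50°) ≈ 0.642788
c² ≈ 100 + 400 − 400·(0.642788) ≈ 500 − 257.115 ≈ 242.885
c ≈ √242.885 ≈ 15.5848

c = 15.58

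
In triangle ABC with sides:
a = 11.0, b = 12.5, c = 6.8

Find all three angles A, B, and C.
Law of cosines for each angle (a² = 121, b² = 156.25, c² = 46.24):
cos(A) = (b² + c² − a²)/(2bc) = (156.25 + 46.24 − 121)/(2·12.5·6.8) = 81.49/170 ≈ 0.479353  ⇒  A ≈ 61.3568°
cos(B) = (a² + c² − b²)/(2ac) = (121 + 46.24 − 156.25)/(2·11.0·6.8) = 10.99/149.6 ≈ 0.0734626  ⇒  B ≈ 85.7871°
cos(C) = (a² + b² − c²)/(2ab) = (121 + 156.25 − 46.24)/(2·11.0·12.5) = 231.01/275 ≈ 0.840036  ⇒  C ≈ 32.856°
Check: A + B + C ≈ 180°

A = 61.36°, B = 85.79°, C = 32.86°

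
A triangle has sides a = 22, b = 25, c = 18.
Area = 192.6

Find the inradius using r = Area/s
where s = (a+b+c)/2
s = (22 + 25 + 18)/2 = 65/2 = 32.5
r = Area/s = 192.6/32.5 ≈ 5.92615

r = 5.926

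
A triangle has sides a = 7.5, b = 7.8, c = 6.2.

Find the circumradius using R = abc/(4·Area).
First find the area with Heron's formula.
s = (7.5 + 7.8 + 6.2)/2 = 10.75
Area = √(s(s−a)(s−b)(s−c)) = √(10.75·3.25·2.95·4.55) ≈ √468.949 ≈ 21.6552
abc = 7.5·7.8·6.2 = 362.7
R = abc/(4·Area) ≈ 362.7/(4·21.6552) = 362.7/86.6209 ≈ 4.18721

R = 4.187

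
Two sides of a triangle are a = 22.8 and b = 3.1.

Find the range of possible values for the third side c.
Triangle inequality: |a − b| < c < a + b
|a − b| = |22.8 − 3.1| = 19.7
a + b = 22.8 + 3.1 = 25.9

19.7 < c < 25.9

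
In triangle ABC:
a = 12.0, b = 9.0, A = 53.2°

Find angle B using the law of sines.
a/sin(A) = b/sin(B)  ⇒  sin(B) = b·sin(A)/a = 9.0·sin(53.2°)/12.0
sin(53.2°) ≈ 0.800731
sin(B) ≈ 9.0·0.800731/12.0 ≈ 7.20658/12.0 ≈ 0.600549
B = arcsin(0.600549) ≈ 36.9092°
(Since b ≤ a we need B ≤ A, so the obtuse alternative 180° − 36.9092° ≈ 143.091° is rejected.)

B = 36.91°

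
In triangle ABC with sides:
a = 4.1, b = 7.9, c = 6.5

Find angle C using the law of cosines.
c² = a² + b² − 2ab·cos(C)  ⇒  cos(C) = (a² + b² − c²)/(2ab)
cos(C) = (4.1² + 7.9² − 6.5²)/(2·4.1·7.9) = (16.81 + 62.41 − 42.25)/64.78 = 36.97/64.78 ≈ 0.570701
C = arccos(0.570701) ≈ 55.2009°

C = 55.2°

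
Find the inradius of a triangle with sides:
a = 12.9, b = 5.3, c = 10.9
r = Area/s where s is the semi-perimeter.
s = (12.9 + 5.3 + 10.9)/2 = 29.1/2 = 14.55
Area = √(s(s−a)(s−b)(s−c)) = √(14.55·1.65·9.25·3.65) ≈ √810.553 ≈ 28.4702
r ≈ 28.4702/14.55 ≈ 1.95672

r = 1.957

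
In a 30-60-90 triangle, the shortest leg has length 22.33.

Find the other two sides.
In a 30-60-90 triangle the sides are in ratio 1 : √3 : 2 (short leg : long leg : hypotenuse).
Long leg = 22.33·√3 ≈ 22.33·1.73205 ≈ 38.6767
Hypotenuse = 2·22.33 = 44.66

Long leg = 22.33√3 = 38.68, Hypotenuse = 44.66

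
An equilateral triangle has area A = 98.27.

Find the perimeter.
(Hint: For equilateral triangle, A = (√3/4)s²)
A = (√3/4)s²  ⇒  s² = 4A/√3 = 4·98.27/√3 = 393.08/1.73205 ≈ 226.945
s ≈ √226.945 ≈ 15.0647
Perimeter = 3s ≈ 3·15.0647 ≈ 45.1941

Perimeter = 45.19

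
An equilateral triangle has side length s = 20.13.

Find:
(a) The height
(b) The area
(a) The height splits the triangle into two 30-60-90 halves: h = s·√3/2 = 20.13·1.73205/2 ≈ 34.8662/2 ≈ 17.4331
(b) Area = (√3/4)·s² = (√3/4)·20.13² = (√3/4)·405.2169 ≈ 0.433013·405.2169 ≈ 175.464

Height = 17.43, Area = 175.5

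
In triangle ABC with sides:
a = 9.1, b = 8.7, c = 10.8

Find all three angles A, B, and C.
Law of cosines for each angle (a² = 82.81, b² = 75.69, c² = 116.64):
cos(A) = (b² + c² − a²)/(2bc) = (75.69 + 116.64 − 82.81)/(2·8.7·10.8) = 109.52/187.92 ≈ 0.582801  ⇒  A ≈ 54.3522°
cos(B) = (a² + c² − b²)/(2ac) = (82.81 + 116.64 − 75.69)/(2·9.1·10.8) = 123.76/196.56 ≈ 0.62963  ⇒  B ≈ 50.9772°
cos(C) = (a² + b² − c²)/(2ab) = (82.81 + 75.69 − 116.64)/(2·9.1·8.7) = 41.86/158.34 ≈ 0.264368  ⇒  C ≈ 74.6706°
Check: A + B + C ≈ 180°

A = 54.35°, B = 50.98°, C = 74.67°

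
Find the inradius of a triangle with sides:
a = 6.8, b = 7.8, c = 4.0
r = Area/s where s is the semi-perimeter.
s = (6.8 + 7.8 + 4.0)/2 = 18.6/2 = 9.3
Area = √(s(s−a)(s−b)(s−c)) = √(9.3·2.5·1.5·5.3) ≈ √184.838 ≈ 13.5955
r ≈ 13.5955/9.3 ≈ 1.46188

r = 1.462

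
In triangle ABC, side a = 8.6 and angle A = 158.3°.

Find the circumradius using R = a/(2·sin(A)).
R = a/(2·sin(A)) = 8.6/(2·sin(158.3°))
sin(158.3°) ≈ 0.369747
R ≈ 8.6/(2·0.369747) = 8.6/0.739494 ≈ 11.6296

R = 11.63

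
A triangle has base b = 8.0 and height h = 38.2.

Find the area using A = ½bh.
A = ½·b·h = ½·8.0·38.2 = ½·305.6 = 152.8

Area = 152.8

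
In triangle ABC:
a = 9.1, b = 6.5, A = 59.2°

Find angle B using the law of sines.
a/sin(A) = b/sin(B)  ⇒  sin(B) = b·sin(A)/a = 6.5·sin(59.2°)/9.1
sin(59.2°) ≈ 0.85896
sin(B) ≈ 6.5·0.85896/9.1 ≈ 5.58324/9.1 ≈ 0.613543
B = arcsin(0.613543) ≈ 37.8461°
(Since b ≤ a we need B ≤ A, so the obtuse alternative 180° − 37.8461° ≈ 142.154° is rejected.)

B = 37.85°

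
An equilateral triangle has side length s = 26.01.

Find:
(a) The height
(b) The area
(a) The height splits the triangle into two 30-60-90 halves: h = s·√3/2 = 26.01·1.73205/2 ≈ 45.0506/2 ≈ 22.5253
(b) Area = (√3/4)·s² = (√3/4)·26.01² = (√3/4)·676.5201 ≈ 0.433013·676.5201 ≈ 292.942

Height = 22.53, Area = 292.9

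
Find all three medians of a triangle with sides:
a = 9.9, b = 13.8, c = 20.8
Median formula: m_a = ½√(2b² + 2c² − a²) (and cyclically). a² = 98.01, b² = 190.44, c² = 432.64.
m_a = ½√(2·190.44 + 2·432.64 − 98.01) = ½√1148.15 ≈ ½·33.8844 ≈ 16.9422
m_b = ½√(2·98.01 + 2·432.64 − 190.44) = ½√870.86 ≈ ½·29.5103 ≈ 14.7552
m_c = ½√(2·98.01 + 2·190.44 − 432.64) = ½√144.26 ≈ ½·12.0108 ≈ 6.00541

m_a = 16.94, m_b = 14.76, m_c = 6.005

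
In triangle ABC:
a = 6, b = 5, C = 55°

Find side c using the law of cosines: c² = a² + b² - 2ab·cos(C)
c² = 6² + 5² − 2·6·5·cos(55°)
cos(55°) ≈ 0.573576
c² ≈ 36 + 25 − 60·(0.573576) ≈ 61 − 34.4146 ≈ 26.5854
c ≈ √26.5854 ≈ 5.1561

c = 5.156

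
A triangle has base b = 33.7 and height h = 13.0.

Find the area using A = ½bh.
A = ½·b·h = ½·33.7·13.0 = ½·438.1 = 219.05

Area = 219.05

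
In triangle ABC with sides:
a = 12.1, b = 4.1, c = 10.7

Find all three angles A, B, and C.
Law of cosines for each angle (a² = 146.41, b² = 16.81, c² = 114.49):
cos(A) = (b² + c² − a²)/(2bc) = (16.81 + 114.49 − 146.41)/(2·4.1·10.7) = -15.11/87.74 ≈ -0.172213  ⇒  A ≈ 99.9165°
cos(B) = (a² + c² − b²)/(2ac) = (146.41 + 114.49 − 16.81)/(2·12.1·10.7) = 244.09/258.94 ≈ 0.942651  ⇒  B ≈ 19.4984°
cos(C) = (a² + b² − c²)/(2ab) = (146.41 + 16.81 − 114.49)/(2·12.1·4.1) = 48.73/99.22 ≈ 0.491131  ⇒  C ≈ 60.5851°
Check: A + B + C ≈ 180°

A = 99.92°, B = 19.5°, C = 60.59°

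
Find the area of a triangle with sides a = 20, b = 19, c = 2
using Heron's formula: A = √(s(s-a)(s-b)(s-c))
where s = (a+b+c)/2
s = (20 + 19 + 2)/2 = 41/2 = 20.5
s − a = 0.5, s − b = 1.5, s − c = 18.5
s(s−a)(s−b)(s−c) = 20.5·0.5·1.5·18.5 = 284.4375
Area = √284.4375 ≈ 16.8653

s = 20.5, Area = 16.87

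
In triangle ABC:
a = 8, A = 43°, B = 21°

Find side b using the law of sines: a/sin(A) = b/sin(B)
a/sin(A) = b/sin(B)  ⇒  b = a·sin(B)/sin(A) = 8·sin(21°)/sin(43°)
sin(21°) ≈ 0.358368, sin(43°) ≈ 0.681998
b ≈ 8·0.358368/0.681998 ≈ 2.86694/0.681998 ≈ 4.20374

b = 4.204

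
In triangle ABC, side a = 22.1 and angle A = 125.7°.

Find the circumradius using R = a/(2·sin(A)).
R = a/(2·sin(A)) = 22.1/(2·sin(125.7°))
sin(125.7°) ≈ 0.812084
R ≈ 22.1/(2·0.812084) = 22.1/1.62417 ≈ 13.607

R = 13.61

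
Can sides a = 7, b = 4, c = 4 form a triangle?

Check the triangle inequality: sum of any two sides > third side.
a + b vs c: 7 + 4 = 11 > 4  ✓
a + c vs b: 7 + 4 = 11 > 4  ✓
b + c vs a: 4 + 4 = 8 > 7  ✓

Yes, triangle inequality satisfied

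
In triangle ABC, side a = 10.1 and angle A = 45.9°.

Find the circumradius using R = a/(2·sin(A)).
R = a/(2·sin(A)) = 10.1/(2·sin(45.9°))
sin(45.9°) ≈ 0.718126
R ≈ 10.1/(2·0.718126) = 10.1/1.43625 ≈ 7.03219

R = 7.032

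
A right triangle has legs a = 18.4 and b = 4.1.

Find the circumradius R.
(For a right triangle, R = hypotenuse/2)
Hypotenuse c = √(a² + b²) = √(338.56 + 16.81) = √355.37 ≈ 18.8513
R = c/2 ≈ 18.8513/2 ≈ 9.42563

R = 9.426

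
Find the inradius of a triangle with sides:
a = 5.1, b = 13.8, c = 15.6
r = Area/s where s is the semi-perimeter.
s = (5.1 + 13.8 + 15.6)/2 = 34.5/2 = 17.25
Area = √(s(s−a)(s−b)(s−c)) = √(17.25·12.15·3.45·1.65) ≈ √1193.08 ≈ 34.5409
r ≈ 34.5409/17.25 ≈ 2.00237

r = 2.002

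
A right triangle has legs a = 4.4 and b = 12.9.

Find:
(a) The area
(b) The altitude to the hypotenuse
(a) The legs are perpendicular, so Area = ½·a·b = ½·4.4·12.9 = ½·56.76 = 28.38
(b) Hypotenuse c = √(a² + b²) = √(19.36 + 166.41) = √185.77 ≈ 13.6297
    Area = ½·c·h_c  ⇒  h_c = 2·Area/c = 56.76/13.6297 ≈ 4.16442

Area = 28.38, h_c = 4.164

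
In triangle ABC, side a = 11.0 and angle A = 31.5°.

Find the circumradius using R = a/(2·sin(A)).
R = a/(2·sin(A)) = 11.0/(2·sin(31.5°))
sin(31.5°) ≈ 0.522499
R ≈ 11.0/(2·0.522499) = 11.0/1.045 ≈ 10.5263

R = 10.53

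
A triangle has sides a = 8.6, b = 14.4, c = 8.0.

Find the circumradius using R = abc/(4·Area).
First find the area with Heron's formula.
s = (8.6 + 14.4 + 8.0)/2 = 15.5
Area = √(s(s−a)(s−b)(s−c)) = √(15.5·6.9·1.1·7.5) ≈ √882.337 ≈ 29.7042
abc = 8.6·14.4·8.0 = 990.72
R = abc/(4·Area) ≈ 990.72/(4·29.7042) = 990.72/118.817 ≈ 8.33822

R = 8.338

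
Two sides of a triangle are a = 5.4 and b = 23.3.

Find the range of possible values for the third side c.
Triangle inequality: |a − b| < c < a + b
|a − b| = |5.4 − 23.3| = 17.9
a + b = 5.4 + 23.3 = 28.7

17.9 < c < 28.7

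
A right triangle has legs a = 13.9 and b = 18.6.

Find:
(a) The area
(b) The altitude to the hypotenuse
(a) The legs are perpendicular, so Area = ½·a·b = ½·13.9·18.6 = ½·258.54 = 129.27
(b) Hypotenuse c = √(a² + b²) = √(193.21 + 345.96) = √539.17 ≈ 23.22
    Area = ½·c·h_c  ⇒  h_c = 2·Area/c = 258.54/23.22 ≈ 11.1344

Area = 129.27, h_c = 11.13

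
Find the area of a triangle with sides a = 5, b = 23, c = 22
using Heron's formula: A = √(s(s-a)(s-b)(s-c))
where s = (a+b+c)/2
s = (5 + 23 + 22)/2 = 50/2 = 25
s − a = 20, s − b = 2, s − c = 3
s(s−a)(s−b)(s−c) = 25·20·2·3 = 3000
Area = √3000 ≈ 54.7723

s = 25.0, Area = 54.77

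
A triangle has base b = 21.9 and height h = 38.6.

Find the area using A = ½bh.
A = ½·b·h = ½·21.9·38.6 = ½·845.34 = 422.67

Area = 422.67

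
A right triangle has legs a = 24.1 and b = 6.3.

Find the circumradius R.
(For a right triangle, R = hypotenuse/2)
Hypotenuse c = √(a² + b²) = √(580.81 + 39.69) = √620.5 ≈ 24.9098
R = c/2 ≈ 24.9098/2 ≈ 12.4549

R = 12.45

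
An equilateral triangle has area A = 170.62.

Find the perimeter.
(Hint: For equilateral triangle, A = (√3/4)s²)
A = (√3/4)s²  ⇒  s² = 4A/√3 = 4·170.62/√3 = 682.48/1.73205 ≈ 394.03
s ≈ √394.03 ≈ 19.8502
Perimeter = 3s ≈ 3·19.8502 ≈ 59.5506

Perimeter = 59.55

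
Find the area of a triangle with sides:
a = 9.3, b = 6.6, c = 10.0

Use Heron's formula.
s = (9.3 + 6.6 + 10.0)/2 = 25.9/2 = 12.95
s − a = 3.65, s − b = 6.35, s − c = 2.95
s(s−a)(s−b)(s−c) = 12.95·3.65·6.35·2.95 ≈ 885.438
Area = √885.438 ≈ 29.7563

Area = 29.76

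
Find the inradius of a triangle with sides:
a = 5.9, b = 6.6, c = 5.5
r = Area/s where s is the semi-perimeter.
s = (5.9 + 6.6 + 5.5)/2 = 18/2 = 9
Area = √(s(s−a)(s−b)(s−c)) = √(9·3.1·2.4·3.5) ≈ √234.36 ≈ 15.3088
r ≈ 15.3088/9 ≈ 1.70098

r = 1.701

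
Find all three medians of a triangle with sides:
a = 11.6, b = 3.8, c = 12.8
Median formula: m_a = ½√(2b² + 2c² − a²) (and cyclically). a² = 134.56, b² = 14.44, c² = 163.84.
m_a = ½√(2·14.44 + 2·163.84 − 134.56) = ½√222 ≈ ½·14.8997 ≈ 7.44983
m_b = ½√(2·134.56 + 2·163.84 − 14.44) = ½√582.36 ≈ ½·24.1321 ≈ 12.0661
m_c = ½√(2·134.56 + 2·14.44 − 163.84) = ½√134.16 ≈ ½·11.5827 ≈ 5.79137

m_a = 7.45, m_b = 12.07, m_c = 5.791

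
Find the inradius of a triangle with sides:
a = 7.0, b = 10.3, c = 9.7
r = Area/s where s is the semi-perimeter.
s = (7.0 + 10.3 + 9.7)/2 = 27/2 = 13.5
Area = √(s(s−a)(s−b)(s−c)) = √(13.5·6.5·3.2·3.8) ≈ √1067.04 ≈ 32.6656
r ≈ 32.6656/13.5 ≈ 2.41967

r = 2.42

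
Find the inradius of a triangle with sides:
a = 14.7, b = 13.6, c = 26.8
r = Area/s where s is the semi-perimeter.
s = (14.7 + 13.6 + 26.8)/2 = 55.1/2 = 27.55
Area = √(s(s−a)(s−b)(s−c)) = √(27.55·12.85·13.95·0.75) ≈ √3703.91 ≈ 60.8597
r ≈ 60.8597/27.55 ≈ 2.20907

r = 2.209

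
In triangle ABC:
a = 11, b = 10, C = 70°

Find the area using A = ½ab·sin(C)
A = ½·a·b·sin(C) = ½·11·10·sin(70°)
sin(70°) ≈ 0.939693
A ≈ ½·110·0.939693 = 55·0.939693 ≈ 51.6831

Area = 51.68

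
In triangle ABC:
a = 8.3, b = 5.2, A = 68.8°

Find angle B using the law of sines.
a/sin(A) = b/sin(B)  ⇒  sin(B) = b·sin(A)/a = 5.2·sin(68.8°)/8.3
sin(68.8°) ≈ 0.932324
sin(B) ≈ 5.2·0.932324/8.3 ≈ 4.84808/8.3 ≈ 0.584106
B = arcsin(0.584106) ≈ 35.7399°
(Since b ≤ a we need B ≤ A, so the obtuse alternative 180° − 35.7399° ≈ 144.26° is rejected.)

B = 35.74°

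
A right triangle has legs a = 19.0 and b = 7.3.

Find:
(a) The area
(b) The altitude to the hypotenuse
(a) The legs are perpendicular, so Area = ½·a·b = ½·19.0·7.3 = ½·138.7 = 69.35
(b) Hypotenuse c = √(a² + b²) = √(361 + 53.29) = √414.29 ≈ 20.3541
    Area = ½·c·h_c  ⇒  h_c = 2·Area/c = 138.7/20.3541 ≈ 6.81435

Area = 69.35, h_c = 6.814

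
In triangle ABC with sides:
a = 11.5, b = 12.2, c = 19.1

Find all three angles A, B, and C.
Law of cosines for each angle (a² = 132.25, b² = 148.84, c² = 364.81):
cos(A) = (b² + c² − a²)/(2bc) = (148.84 + 364.81 − 132.25)/(2·12.2·19.1) = 381.4/466.04 ≈ 0.818385  ⇒  A ≈ 35.0766°
cos(B) = (a² + c² − b²)/(2ac) = (132.25 + 364.81 − 148.84)/(2·11.5·19.1) = 348.22/439.3 ≈ 0.79267  ⇒  B ≈ 37.5643°
cos(C) = (a² + b² − c²)/(2ab) = (132.25 + 148.84 − 364.81)/(2·11.5·12.2) = -83.72/280.6 ≈ -0.298361  ⇒  C ≈ 107.359°
Check: A + B + C ≈ 180°

A = 35.08°, B = 37.56°, C = 107.4°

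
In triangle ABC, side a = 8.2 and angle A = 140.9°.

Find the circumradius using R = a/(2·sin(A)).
R = a/(2·sin(A)) = 8.2/(2·sin(140.9°))
sin(140.9°) ≈ 0.630676
R ≈ 8.2/(2·0.630676) = 8.2/1.26135 ≈ 6.50096

R = 6.501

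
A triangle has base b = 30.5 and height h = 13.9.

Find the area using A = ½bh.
A = ½·b·h = ½·30.5·13.9 = ½·423.95 = 211.975

Area = 211.975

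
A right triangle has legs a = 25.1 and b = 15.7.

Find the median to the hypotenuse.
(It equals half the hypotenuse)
Hypotenuse c = √(a² + b²) = √(630.01 + 246.49) = √876.5 ≈ 29.6057
Median to hypotenuse = c/2 ≈ 29.6057/2 ≈ 14.8029

Median = 14.8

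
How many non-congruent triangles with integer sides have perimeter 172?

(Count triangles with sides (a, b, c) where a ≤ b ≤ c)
Let a ≤ b ≤ c with a + b + c = 172. The only binding inequality is a + b > c, i.e. 172 − c > c, so c < 172/2; and c ≥ 172/3 since c is the largest side.
So 58 ≤ c ≤ 85. For each c, b runs from ⌈(172 − c)/2⌉ up to c (then a = 172 − b − c satisfies 1 ≤ a ≤ b automatically), giving c − ⌈(172 − c)/2⌉ + 1 choices.
Summing over c: 2 + 3 + 5 + 6 + … + 41 + 42  (28 terms, c = 58, …, 85) = 616
Check (closed form: nearest integer to p²/48 for even p, (p+3)²/48 for odd p): 172²/48 = 29584/48 ≈ 616.33 → 616

616 triangles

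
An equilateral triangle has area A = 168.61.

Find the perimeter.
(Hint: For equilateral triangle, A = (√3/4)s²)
A = (√3/4)s²  ⇒  s² = 4A/√3 = 4·168.61/√3 = 674.44/1.73205 ≈ 389.388
s ≈ √389.388 ≈ 19.7329
Perimeter = 3s ≈ 3·19.7329 ≈ 59.1988

Perimeter = 59.2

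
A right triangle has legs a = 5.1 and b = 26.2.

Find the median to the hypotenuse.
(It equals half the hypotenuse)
Hypotenuse c = √(a² + b²) = √(26.01 + 686.44) = √712.45 ≈ 26.6918
Median to hypotenuse = c/2 ≈ 26.6918/2 ≈ 13.3459

Median = 13.35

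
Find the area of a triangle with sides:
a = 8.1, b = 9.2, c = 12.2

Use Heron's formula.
s = (8.1 + 9.2 + 12.2)/2 = 29.5/2 = 14.75
s − a = 6.65, s − b = 5.55, s − c = 2.55
s(s−a)(s−b)(s−c) = 14.75·6.65·5.55·2.55 ≈ 1388.18
Area = √1388.18 ≈ 37.2583

Area = 37.26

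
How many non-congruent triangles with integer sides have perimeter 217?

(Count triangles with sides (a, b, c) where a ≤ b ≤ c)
Let a ≤ b ≤ c with a + b + c = 217. The only binding inequality is a + b > c, i.e. 217 − c > c, so c < 217/2; and c ≥ 217/3 since c is the largest side.
So 73 ≤ c ≤ 108. For each c, b runs from ⌈(217 − c)/2⌉ up to c (then a = 217 − b − c satisfies 1 ≤ a ≤ b automatically), giving c − ⌈(217 − c)/2⌉ + 1 choices.
Summing over c: 2 + 3 + 5 + 6 + … + 53 + 54  (36 terms, c = 73, …, 108) = 1008
Check (closed form: nearest integer to p²/48 for even p, (p+3)²/48 for odd p): (217+3)²/48 = 220²/48 = 48400/48 ≈ 1008.33 → 1008

1008 triangles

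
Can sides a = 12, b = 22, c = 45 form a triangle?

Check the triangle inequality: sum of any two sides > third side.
a + b vs c: 12 + 22 = 34 ≤ 45  ✗
a + c vs b: 12 + 45 = 57 > 22  ✓
b + c vs a: 22 + 45 = 67 > 12  ✓

No: 12 + 22 = 34 is not > 45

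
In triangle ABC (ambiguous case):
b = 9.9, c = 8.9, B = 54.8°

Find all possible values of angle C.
b/sin(B) = c/sin(C)  ⇒  sin(C) = c·sin(B)/b = 8.9·sin(54.8°)/9.9
sin(54.8°) ≈ 0.817145
sin(C) ≈ 8.9·0.817145/9.9 ≈ 7.27259/9.9 ≈ 0.734605
Candidate 1: C₁ = arcsin(0.734605) ≈ 47.2739°  →  A = 180° − 54.8° − 47.2739° ≈ 77.9261° > 0, valid
Candidate 2: C₂ = 180° − C₁ ≈ 132.726°  →  A = 180° − 54.8° − 132.726° ≈ -7.5261° ≤ 0, not a valid triangle

C = 47.27° (one solution)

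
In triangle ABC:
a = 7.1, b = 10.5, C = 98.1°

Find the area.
Two sides and the included angle (SAS): A = ½·a·b·sin(C) = ½·7.1·10.5·sin(98.1°)
sin(98.1°) ≈ 0.990024
A ≈ ½·74.55·0.990024 = 37.275·0.990024 ≈ 36.9031

Area = 36.9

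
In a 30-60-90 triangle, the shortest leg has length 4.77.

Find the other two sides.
In a 30-60-90 triangle the sides are in ratio 1 : √3 : 2 (short leg : long leg : hypotenuse).
Long leg = 4.77·√3 ≈ 4.77·1.73205 ≈ 8.26188
Hypotenuse = 2·4.77 = 9.54

Long leg = 4.77√3 = 8.262, Hypotenuse = 9.54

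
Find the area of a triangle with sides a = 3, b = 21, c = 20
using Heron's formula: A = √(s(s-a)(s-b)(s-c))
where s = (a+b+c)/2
s = (3 + 21 + 20)/2 = 44/2 = 22
s − a = 19, s − b = 1, s − c = 2
s(s−a)(s−b)(s−c) = 22·19·1·2 = 836
Area = √836 ≈ 28.9137

s = 22.0, Area = 28.91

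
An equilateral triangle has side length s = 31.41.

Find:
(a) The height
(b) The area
(a) The height splits the triangle into two 30-60-90 halves: h = s·√3/2 = 31.41·1.73205/2 ≈ 54.4037/2 ≈ 27.2019
(b) Area = (√3/4)·s² = (√3/4)·31.41² = (√3/4)·986.5881 ≈ 0.433013·986.5881 ≈ 427.205

Height = 27.2, Area = 427.2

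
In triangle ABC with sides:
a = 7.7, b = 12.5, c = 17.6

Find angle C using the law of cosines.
c² = a² + b² − 2ab·cos(C)  ⇒  cos(C) = (a² + b² − c²)/(2ab)
cos(C) = (7.7² + 12.5² − 17.6²)/(2·7.7·12.5) = (59.29 + 156.25 − 309.76)/192.5 = -94.22/192.5 ≈ -0.489455
C = arccos(-0.489455) ≈ 119.305°

C = 119.3°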